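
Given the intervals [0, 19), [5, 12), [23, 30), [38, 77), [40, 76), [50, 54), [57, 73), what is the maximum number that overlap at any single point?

Walk the sorted start/end points keeping a running depth.
The depth first hits 3 at 50.

3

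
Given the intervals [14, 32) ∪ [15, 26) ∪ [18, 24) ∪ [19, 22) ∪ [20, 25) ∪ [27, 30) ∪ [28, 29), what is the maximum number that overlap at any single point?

5

Walk the sorted start/end points keeping a running depth.
The depth first hits 5 at 20.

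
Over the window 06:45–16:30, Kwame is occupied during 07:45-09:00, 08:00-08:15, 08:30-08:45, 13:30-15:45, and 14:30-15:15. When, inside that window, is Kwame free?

06:45–07:45, 09:00–13:30, 15:45–16:30

Covered (merged): 07:45–09:00, 13:30–15:45.
Gaps within 06:45–16:30: 06:45–07:45, 09:00–13:30, 15:45–16:30.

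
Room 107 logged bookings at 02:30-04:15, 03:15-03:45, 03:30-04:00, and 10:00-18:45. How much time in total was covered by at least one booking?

Merged: 02:30-04:15, 10:00-18:45.
Lengths: 1 h 45 min + 8 h 45 min = 10 h 30 min.

10 h 30 min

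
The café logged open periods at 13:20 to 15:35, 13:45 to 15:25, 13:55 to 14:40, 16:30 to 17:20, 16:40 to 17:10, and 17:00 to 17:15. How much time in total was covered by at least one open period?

Merged: 13:20–15:35, 16:30–17:20.
Lengths: 2 h 15 min + 50 min = 3 h 5 min.

3 h 5 min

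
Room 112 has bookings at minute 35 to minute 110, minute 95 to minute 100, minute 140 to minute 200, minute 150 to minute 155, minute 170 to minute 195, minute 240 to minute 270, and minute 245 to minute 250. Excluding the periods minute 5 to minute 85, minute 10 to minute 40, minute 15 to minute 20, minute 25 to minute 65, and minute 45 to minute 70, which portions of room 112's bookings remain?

minute 85 to minute 110, minute 140 to minute 200, minute 240 to minute 270

First set merges to minute 35 to minute 110, minute 140 to minute 200, minute 240 to minute 270.
Second set merges to minute 5 to minute 85.
minute 35 to minute 110 minus B → minute 85 to minute 110.
minute 140 to minute 200: no B overlap → unchanged.
minute 240 to minute 270: no B overlap → unchanged.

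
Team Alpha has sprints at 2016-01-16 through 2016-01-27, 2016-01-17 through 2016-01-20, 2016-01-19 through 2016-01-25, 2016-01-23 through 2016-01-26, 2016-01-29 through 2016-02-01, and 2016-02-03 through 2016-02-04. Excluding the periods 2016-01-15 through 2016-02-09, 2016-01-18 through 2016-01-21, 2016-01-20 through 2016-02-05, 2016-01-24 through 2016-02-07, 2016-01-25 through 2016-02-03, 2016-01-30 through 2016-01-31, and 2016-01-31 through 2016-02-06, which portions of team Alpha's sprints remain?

A, merged: 2016-01-16 through 2016-01-27, 2016-01-29 through 2016-02-01, 2016-02-03 through 2016-02-04.
B, merged: 2016-01-15 through 2016-02-09.
2016-01-16 through 2016-01-27 lies entirely inside B → drops out.
2016-01-29 through 2016-02-01 lies entirely inside B → drops out.
2016-02-03 through 2016-02-04 lies entirely inside B → drops out.

none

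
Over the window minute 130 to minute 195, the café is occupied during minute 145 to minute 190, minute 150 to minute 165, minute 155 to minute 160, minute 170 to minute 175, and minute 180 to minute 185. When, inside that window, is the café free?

Covered (merged): minute 145 to minute 190.
Uncovered inside minute 130 to minute 195: minute 130 to minute 145, minute 190 to minute 195.

minute 130 to minute 145, minute 190 to minute 195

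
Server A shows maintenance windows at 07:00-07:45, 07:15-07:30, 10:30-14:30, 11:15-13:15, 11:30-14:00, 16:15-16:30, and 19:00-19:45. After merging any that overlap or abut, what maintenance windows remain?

07:00–07:45, 10:30–14:30, 16:15–16:30, 19:00–19:45

07:15–07:30 overlaps/touches 07:00–07:45 → extend to 07:00–07:45.
10:30–14:30 is disjoint → start new block.
11:15–13:15 overlaps/touches 10:30–14:30 → extend to 10:30–14:30.
11:30–14:00 overlaps/touches 10:30–14:30 → extend to 10:30–14:30.
16:15–16:30 is disjoint → start new block.
19:00–19:45 is disjoint → start new block.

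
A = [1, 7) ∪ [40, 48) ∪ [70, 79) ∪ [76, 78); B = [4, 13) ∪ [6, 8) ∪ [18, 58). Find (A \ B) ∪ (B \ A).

[1, 4) ∪ [7, 13) ∪ [18, 40) ∪ [48, 58) ∪ [70, 79)

Merge the first list: [1, 7), [40, 48), [70, 79).
Merge the second list: [4, 13), [18, 58).
Only in the first: [1, 4), [70, 79).
Only in the second: [7, 13), [18, 40), [48, 58).
Together these are the periods covered by exactly one.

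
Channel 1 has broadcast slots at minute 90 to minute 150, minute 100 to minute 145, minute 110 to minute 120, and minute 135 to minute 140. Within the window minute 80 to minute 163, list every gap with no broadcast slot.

The merged coverage is minute 90 to minute 150.
Gaps within minute 80 to minute 163: minute 80 to minute 90, minute 150 to minute 163.

minute 80 to minute 90, minute 150 to minute 163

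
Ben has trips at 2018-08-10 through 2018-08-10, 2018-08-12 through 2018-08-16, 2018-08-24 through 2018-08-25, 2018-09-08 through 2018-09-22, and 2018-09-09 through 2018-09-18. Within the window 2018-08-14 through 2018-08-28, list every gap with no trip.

After merging, the occupied span is 2018-08-10 through 2018-08-10, 2018-08-12 through 2018-08-16, 2018-08-24 through 2018-08-25, 2018-09-08 through 2018-09-22.
Uncovered inside 2018-08-14 through 2018-08-28: 2018-08-17 through 2018-08-23, 2018-08-26 through 2018-08-28.

2018-08-17 through 2018-08-23, 2018-08-26 through 2018-08-28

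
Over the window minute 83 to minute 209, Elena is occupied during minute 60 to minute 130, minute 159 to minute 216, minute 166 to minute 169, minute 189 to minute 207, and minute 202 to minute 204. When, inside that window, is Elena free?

minute 130 to minute 159

After merging, the occupied span is minute 60 to minute 130, minute 159 to minute 216.
Gaps within minute 83 to minute 209: minute 130 to minute 159.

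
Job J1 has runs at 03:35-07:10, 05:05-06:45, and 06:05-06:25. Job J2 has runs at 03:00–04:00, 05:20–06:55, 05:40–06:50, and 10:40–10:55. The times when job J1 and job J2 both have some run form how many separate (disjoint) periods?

2

A, merged: 03:35–07:10.
B, merged: 03:00–04:00, 05:20–06:55, 10:40–10:55.
A ∩ B = 03:35–04:00, 05:20–06:55.
That is 2 disjoint pieces.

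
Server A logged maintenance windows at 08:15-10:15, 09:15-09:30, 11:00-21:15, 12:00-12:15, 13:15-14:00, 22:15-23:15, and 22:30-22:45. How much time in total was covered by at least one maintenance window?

Merged: 08:15–10:15, 11:00–21:15, 22:15–23:15.
Lengths: 2 h + 10 h 15 min + 1 h = 13 h 15 min.

13 h 15 min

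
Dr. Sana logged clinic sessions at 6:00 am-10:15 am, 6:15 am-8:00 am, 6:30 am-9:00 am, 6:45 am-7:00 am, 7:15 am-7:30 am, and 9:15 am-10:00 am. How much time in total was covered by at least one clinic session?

4 h 15 min

Merged: 6:00 am-10:15 am.
Length: 4 h 15 min.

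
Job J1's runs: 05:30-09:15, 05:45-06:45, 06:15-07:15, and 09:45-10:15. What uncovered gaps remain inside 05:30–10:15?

09:15–09:45

The merged coverage is 05:30–09:15, 09:45–10:15.
Complement within 05:30–10:15: 09:15–09:45.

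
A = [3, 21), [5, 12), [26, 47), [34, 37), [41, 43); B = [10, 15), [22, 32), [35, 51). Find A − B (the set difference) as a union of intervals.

[3, 10) ∪ [15, 21) ∪ [32, 35)

Merge the first list: [3, 21), [26, 47).
[3, 21) \ B = [3, 10), [15, 21).
[26, 47) \ B = [32, 35).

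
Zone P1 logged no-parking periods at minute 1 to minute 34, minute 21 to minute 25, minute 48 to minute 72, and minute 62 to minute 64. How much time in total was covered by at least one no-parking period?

57 minutes

Merged: minute 1 to minute 34, minute 48 to minute 72.
Lengths: 33 minutes + 24 minutes = 57 minutes.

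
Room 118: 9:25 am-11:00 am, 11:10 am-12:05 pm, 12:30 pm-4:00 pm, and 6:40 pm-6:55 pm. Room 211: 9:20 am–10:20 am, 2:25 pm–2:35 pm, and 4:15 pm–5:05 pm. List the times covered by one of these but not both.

A but not B: 10:20 am–11:00 am, 11:10 am–12:05 pm, 12:30 pm–2:25 pm, 2:35 pm–4:00 pm, 6:40 pm–6:55 pm.
B but not A: 9:20 am–9:25 am, 4:15 pm–5:05 pm.
Combining gives A △ B.

9:20 am–9:25 am, 10:20 am–11:00 am, 11:10 am–12:05 pm, 12:30 pm–2:25 pm, 2:35 pm–4:00 pm, 4:15 pm–5:05 pm, 6:40 pm–6:55 pm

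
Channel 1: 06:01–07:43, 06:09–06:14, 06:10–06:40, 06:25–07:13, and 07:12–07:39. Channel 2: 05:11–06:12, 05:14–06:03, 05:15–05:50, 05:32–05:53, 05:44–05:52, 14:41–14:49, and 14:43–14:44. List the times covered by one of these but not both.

Merge the first list: 06:01–07:43.
Merge the second list: 05:11–06:12, 14:41–14:49.
A \ B = 06:12–07:43.
B \ A = 05:11–06:01, 14:41–14:49.
Union of the two gives the symmetric difference.

05:11–06:01, 06:12–07:43, 14:41–14:49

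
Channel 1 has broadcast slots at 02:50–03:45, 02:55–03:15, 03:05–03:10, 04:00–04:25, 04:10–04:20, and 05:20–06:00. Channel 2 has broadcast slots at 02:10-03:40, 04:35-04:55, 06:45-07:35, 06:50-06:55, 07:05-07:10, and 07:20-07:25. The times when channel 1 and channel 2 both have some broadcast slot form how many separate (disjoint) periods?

First set merges to 02:50-03:45, 04:00-04:25, 05:20-06:00.
Second set merges to 02:10-03:40, 04:35-04:55, 06:45-07:35.
A ∩ B = 02:50-03:40.
That is 1 disjoint piece.

1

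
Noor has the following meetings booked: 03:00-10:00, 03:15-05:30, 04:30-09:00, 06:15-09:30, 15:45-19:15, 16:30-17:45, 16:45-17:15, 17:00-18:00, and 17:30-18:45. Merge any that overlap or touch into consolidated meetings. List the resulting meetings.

03:15–05:30 overlaps/touches 03:00–10:00 → extend to 03:00–10:00.
04:30–09:00 overlaps/touches 03:00–10:00 → extend to 03:00–10:00.
06:15–09:30 overlaps/touches 03:00–10:00 → extend to 03:00–10:00.
15:45–19:15 is disjoint → start new block.
16:30–17:45 overlaps/touches 15:45–19:15 → extend to 15:45–19:15.
16:45–17:15 overlaps/touches 15:45–19:15 → extend to 15:45–19:15.
17:00–18:00 overlaps/touches 15:45–19:15 → extend to 15:45–19:15.
17:30–18:45 overlaps/touches 15:45–19:15 → extend to 15:45–19:15.

03:00–10:00, 15:45–19:15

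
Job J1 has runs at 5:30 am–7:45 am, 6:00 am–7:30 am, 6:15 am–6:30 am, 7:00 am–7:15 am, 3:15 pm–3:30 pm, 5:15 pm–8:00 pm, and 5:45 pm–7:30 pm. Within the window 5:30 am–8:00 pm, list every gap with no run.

The merged coverage is 5:30 am-7:45 am, 3:15 pm-3:30 pm, 5:15 pm-8:00 pm.
Uncovered inside 5:30 am-8:00 pm: 7:45 am-3:15 pm, 3:30 pm-5:15 pm.

7:45 am-3:15 pm, 3:30 pm-5:15 pm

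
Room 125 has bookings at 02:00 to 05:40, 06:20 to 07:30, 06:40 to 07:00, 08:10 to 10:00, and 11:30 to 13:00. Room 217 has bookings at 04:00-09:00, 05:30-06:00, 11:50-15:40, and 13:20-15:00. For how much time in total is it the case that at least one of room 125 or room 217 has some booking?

12 h 10 min

A, merged: 02:00–05:40, 06:20–07:30, 08:10–10:00, 11:30–13:00.
B, merged: 04:00–09:00, 11:50–15:40.
A ∪ B = 02:00–10:00, 11:30–15:40.
Total: 8 h + 4 h 10 min = 12 h 10 min.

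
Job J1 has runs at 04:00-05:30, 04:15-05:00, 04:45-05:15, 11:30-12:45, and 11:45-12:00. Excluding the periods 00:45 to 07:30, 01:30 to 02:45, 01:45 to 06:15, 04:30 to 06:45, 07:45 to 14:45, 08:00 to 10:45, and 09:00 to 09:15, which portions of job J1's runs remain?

A, merged: 04:00-05:30, 11:30-12:45.
B, merged: 00:45-07:30, 07:45-14:45.
04:00-05:30: entirely removed.
11:30-12:45: entirely removed.

none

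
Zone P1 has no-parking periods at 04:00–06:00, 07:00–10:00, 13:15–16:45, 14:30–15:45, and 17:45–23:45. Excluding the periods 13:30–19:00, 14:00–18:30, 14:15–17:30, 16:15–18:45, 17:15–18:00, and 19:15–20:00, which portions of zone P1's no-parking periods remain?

Merge the first list: 04:00-06:00, 07:00-10:00, 13:15-16:45, 17:45-23:45.
Merge the second list: 13:30-19:00, 19:15-20:00.
04:00-06:00: no B overlap → unchanged.
07:00-10:00: no B overlap → unchanged.
13:15-16:45 minus B → 13:15-13:30.
17:45-23:45 minus B → 19:00-19:15, 20:00-23:45.

04:00-06:00, 07:00-10:00, 13:15-13:30, 19:00-19:15, 20:00-23:45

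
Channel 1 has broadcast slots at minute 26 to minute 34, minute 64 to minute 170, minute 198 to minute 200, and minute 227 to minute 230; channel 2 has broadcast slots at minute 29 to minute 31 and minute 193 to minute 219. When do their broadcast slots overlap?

minute 29 to minute 31, minute 198 to minute 200

minute 26 to minute 34 overlaps B on minute 29 to minute 31.
minute 64 to minute 170 falls entirely outside B.
minute 198 to minute 200 overlaps B on minute 198 to minute 200.
minute 227 to minute 230 falls entirely outside B.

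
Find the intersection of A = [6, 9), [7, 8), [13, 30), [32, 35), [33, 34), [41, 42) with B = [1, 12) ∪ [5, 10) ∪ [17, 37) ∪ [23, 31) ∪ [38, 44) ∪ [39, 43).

[6, 9) ∪ [17, 30) ∪ [32, 35) ∪ [41, 42)

Merge the first list: [6, 9), [13, 30), [32, 35), [41, 42).
Merge the second list: [1, 12), [17, 37), [38, 44).
[6, 9) meets the second set on [6, 9).
[13, 30) meets the second set on [17, 30).
[32, 35) meets the second set on [32, 35).
[41, 42) meets the second set on [41, 42).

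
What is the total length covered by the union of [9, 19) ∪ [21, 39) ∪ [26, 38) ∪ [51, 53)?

30

Merged: [9, 19), [21, 39), [51, 53).
Lengths: 10 + 18 + 2 = 30.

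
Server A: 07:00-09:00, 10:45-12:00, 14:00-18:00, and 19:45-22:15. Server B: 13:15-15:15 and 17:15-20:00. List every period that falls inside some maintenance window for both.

07:00–09:00 falls entirely outside B.
10:45–12:00 falls entirely outside B.
14:00–18:00 overlaps B on 14:00–15:15, 17:15–18:00.
19:45–22:15 overlaps B on 19:45–20:00.

14:00–15:15, 17:15–18:00, 19:45–20:00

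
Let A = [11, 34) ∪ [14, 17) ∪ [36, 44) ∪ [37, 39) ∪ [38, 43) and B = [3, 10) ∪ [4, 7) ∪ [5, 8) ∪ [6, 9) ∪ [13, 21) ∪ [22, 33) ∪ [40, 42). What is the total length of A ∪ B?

38

A, merged: [11, 34), [36, 44).
B, merged: [3, 10), [13, 21), [22, 33), [40, 42).
A ∪ B = [3, 10), [11, 34), [36, 44).
Total: 7 + 23 + 8 = 38.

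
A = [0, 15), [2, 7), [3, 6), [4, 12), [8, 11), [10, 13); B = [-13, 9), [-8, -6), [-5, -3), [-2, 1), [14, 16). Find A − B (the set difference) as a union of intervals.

[9, 14)

A, merged: [0, 15).
B, merged: [-13, 9), [14, 16).
[0, 15) \ B = [9, 14).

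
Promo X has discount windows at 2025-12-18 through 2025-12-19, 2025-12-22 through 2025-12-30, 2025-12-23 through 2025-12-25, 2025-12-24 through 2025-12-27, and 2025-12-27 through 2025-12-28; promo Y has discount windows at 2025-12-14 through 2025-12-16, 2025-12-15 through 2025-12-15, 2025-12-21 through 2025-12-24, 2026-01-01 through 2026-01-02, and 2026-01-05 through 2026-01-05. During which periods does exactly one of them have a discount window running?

2025-12-14 through 2025-12-16, 2025-12-18 through 2025-12-19, 2025-12-21 through 2025-12-21, 2025-12-25 through 2025-12-30, 2026-01-01 through 2026-01-02, 2026-01-05 through 2026-01-05

Merge the first list: 2025-12-18 through 2025-12-19, 2025-12-22 through 2025-12-30.
Merge the second list: 2025-12-14 through 2025-12-16, 2025-12-21 through 2025-12-24, 2026-01-01 through 2026-01-02, 2026-01-05 through 2026-01-05.
A \ B = 2025-12-18 through 2025-12-19, 2025-12-25 through 2025-12-30.
B \ A = 2025-12-14 through 2025-12-16, 2025-12-21 through 2025-12-21, 2026-01-01 through 2026-01-02, 2026-01-05 through 2026-01-05.
Union of the two gives the symmetric difference.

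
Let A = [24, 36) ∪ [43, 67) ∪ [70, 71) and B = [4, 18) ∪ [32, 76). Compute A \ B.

[24, 36) \ B = [24, 32).
[43, 67): entirely removed.
[70, 71): entirely removed.

[24, 32)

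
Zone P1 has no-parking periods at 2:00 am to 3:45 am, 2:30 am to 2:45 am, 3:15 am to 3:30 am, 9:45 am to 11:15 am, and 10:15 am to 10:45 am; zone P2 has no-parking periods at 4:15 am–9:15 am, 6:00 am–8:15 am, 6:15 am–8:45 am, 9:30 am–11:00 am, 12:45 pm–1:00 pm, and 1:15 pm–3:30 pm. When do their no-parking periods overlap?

A, merged: 2:00 am–3:45 am, 9:45 am–11:15 am.
B, merged: 4:15 am–9:15 am, 9:30 am–11:00 am, 12:45 pm–1:00 pm, 1:15 pm–3:30 pm.
2:00 am–3:45 am falls entirely outside B.
9:45 am–11:15 am overlaps B on 9:45 am–11:00 am.

9:45 am–11:00 am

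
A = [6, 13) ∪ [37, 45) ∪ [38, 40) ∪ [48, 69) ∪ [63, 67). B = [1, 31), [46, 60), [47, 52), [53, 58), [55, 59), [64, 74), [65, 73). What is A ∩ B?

Merge the first list: [6, 13), [37, 45), [48, 69).
Merge the second list: [1, 31), [46, 60), [64, 74).
[6, 13) meets the second set on [6, 13).
[37, 45): no overlap with the second set.
[48, 69) meets the second set on [48, 60), [64, 69).

[6, 13) ∪ [48, 60) ∪ [64, 69)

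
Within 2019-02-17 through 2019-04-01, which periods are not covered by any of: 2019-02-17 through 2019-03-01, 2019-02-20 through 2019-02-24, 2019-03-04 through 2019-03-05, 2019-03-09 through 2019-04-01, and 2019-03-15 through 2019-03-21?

2019-03-02 through 2019-03-03, 2019-03-06 through 2019-03-08

After merging, the occupied span is 2019-02-17 through 2019-03-01, 2019-03-04 through 2019-03-05, 2019-03-09 through 2019-04-01.
Uncovered inside 2019-02-17 through 2019-04-01: 2019-03-02 through 2019-03-03, 2019-03-06 through 2019-03-08.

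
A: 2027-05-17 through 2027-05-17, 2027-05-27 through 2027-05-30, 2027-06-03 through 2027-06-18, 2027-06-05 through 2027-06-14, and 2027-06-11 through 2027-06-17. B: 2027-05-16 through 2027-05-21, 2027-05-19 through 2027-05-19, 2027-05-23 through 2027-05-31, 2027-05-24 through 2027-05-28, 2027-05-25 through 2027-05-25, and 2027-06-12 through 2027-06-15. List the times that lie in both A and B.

2027-05-17 through 2027-05-17, 2027-05-27 through 2027-05-30, 2027-06-12 through 2027-06-15

A, merged: 2027-05-17 through 2027-05-17, 2027-05-27 through 2027-05-30, 2027-06-03 through 2027-06-18.
B, merged: 2027-05-16 through 2027-05-21, 2027-05-23 through 2027-05-31, 2027-06-12 through 2027-06-15.
2027-05-17 through 2027-05-17 meets the second set on 2027-05-17 through 2027-05-17.
2027-05-27 through 2027-05-30 meets the second set on 2027-05-27 through 2027-05-30.
2027-06-03 through 2027-06-18 meets the second set on 2027-06-12 through 2027-06-15.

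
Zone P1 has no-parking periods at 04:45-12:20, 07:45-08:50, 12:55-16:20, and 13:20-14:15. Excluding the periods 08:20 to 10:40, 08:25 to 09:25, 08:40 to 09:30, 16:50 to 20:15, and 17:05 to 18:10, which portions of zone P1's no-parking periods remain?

04:45–08:20, 10:40–12:20, 12:55–16:20

First set merges to 04:45–12:20, 12:55–16:20.
Second set merges to 08:20–10:40, 16:50–20:15.
04:45–12:20 with B removed leaves 04:45–08:20, 10:40–12:20.
12:55–16:20 is untouched.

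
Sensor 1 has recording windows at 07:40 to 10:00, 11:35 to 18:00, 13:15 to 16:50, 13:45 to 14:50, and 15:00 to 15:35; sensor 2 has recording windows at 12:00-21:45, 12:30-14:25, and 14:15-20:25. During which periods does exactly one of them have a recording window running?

07:40-10:00, 11:35-12:00, 18:00-21:45

Merge the first list: 07:40-10:00, 11:35-18:00.
Merge the second list: 12:00-21:45.
A but not B: 07:40-10:00, 11:35-12:00.
B but not A: 18:00-21:45.
Combining gives A △ B.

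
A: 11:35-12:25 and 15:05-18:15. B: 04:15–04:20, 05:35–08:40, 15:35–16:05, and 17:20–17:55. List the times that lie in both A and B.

15:35-16:05, 17:20-17:55

11:35-12:25 falls entirely outside B.
15:05-18:15 overlaps B on 15:35-16:05, 17:20-17:55.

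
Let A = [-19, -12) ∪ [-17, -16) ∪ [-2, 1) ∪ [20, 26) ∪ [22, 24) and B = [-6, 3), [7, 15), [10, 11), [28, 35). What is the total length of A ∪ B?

Merge the first list: [-19, -12), [-2, 1), [20, 26).
Merge the second list: [-6, 3), [7, 15), [28, 35).
A ∪ B = [-19, -12), [-6, 3), [7, 15), [20, 26), [28, 35).
Total: 7 + 9 + 8 + 6 + 7 = 37.

37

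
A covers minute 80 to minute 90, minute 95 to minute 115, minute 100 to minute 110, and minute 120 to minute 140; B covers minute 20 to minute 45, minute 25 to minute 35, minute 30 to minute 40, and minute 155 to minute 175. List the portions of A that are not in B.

Merge the first list: minute 80 to minute 90, minute 95 to minute 115, minute 120 to minute 140.
Merge the second list: minute 20 to minute 45, minute 155 to minute 175.
minute 80 to minute 90: nothing removed.
minute 95 to minute 115: nothing removed.
minute 120 to minute 140: nothing removed.

minute 80 to minute 90, minute 95 to minute 115, minute 120 to minute 140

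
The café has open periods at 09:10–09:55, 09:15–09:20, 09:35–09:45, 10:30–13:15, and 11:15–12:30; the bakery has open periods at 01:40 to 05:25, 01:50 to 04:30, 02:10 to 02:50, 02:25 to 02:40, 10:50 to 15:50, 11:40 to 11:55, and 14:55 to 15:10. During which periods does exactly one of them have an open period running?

Merge the first list: 09:10–09:55, 10:30–13:15.
Merge the second list: 01:40–05:25, 10:50–15:50.
A \ B = 09:10–09:55, 10:30–10:50.
B \ A = 01:40–05:25, 13:15–15:50.
Union of the two gives the symmetric difference.

01:40–05:25, 09:10–09:55, 10:30–10:50, 13:15–15:50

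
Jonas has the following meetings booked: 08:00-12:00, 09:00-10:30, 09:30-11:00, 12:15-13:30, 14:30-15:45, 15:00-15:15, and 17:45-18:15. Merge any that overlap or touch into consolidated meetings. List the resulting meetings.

09:00–10:30 overlaps/touches 08:00–12:00 → extend to 08:00–12:00.
09:30–11:00 overlaps/touches 08:00–12:00 → extend to 08:00–12:00.
12:15–13:30 is disjoint → start new block.
14:30–15:45 is disjoint → start new block.
15:00–15:15 overlaps/touches 14:30–15:45 → extend to 14:30–15:45.
17:45–18:15 is disjoint → start new block.

08:00–12:00, 12:15–13:30, 14:30–15:45, 17:45–18:15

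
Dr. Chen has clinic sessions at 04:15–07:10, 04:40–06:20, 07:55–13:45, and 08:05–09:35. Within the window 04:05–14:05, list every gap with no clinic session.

Covered (merged): 04:15-07:10, 07:55-13:45.
Uncovered inside 04:05-14:05: 04:05-04:15, 07:10-07:55, 13:45-14:05.

04:05-04:15, 07:10-07:55, 13:45-14:05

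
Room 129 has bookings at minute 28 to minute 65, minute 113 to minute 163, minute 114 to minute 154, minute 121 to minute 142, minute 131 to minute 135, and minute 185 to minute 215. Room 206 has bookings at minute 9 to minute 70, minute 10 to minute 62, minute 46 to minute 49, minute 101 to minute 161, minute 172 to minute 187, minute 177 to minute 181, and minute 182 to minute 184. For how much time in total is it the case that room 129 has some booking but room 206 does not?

30 minutes

A, merged: minute 28 to minute 65, minute 113 to minute 163, minute 185 to minute 215.
B, merged: minute 9 to minute 70, minute 101 to minute 161, minute 172 to minute 187.
A \ B = minute 161 to minute 163, minute 187 to minute 215.
Total: 2 minutes + 28 minutes = 30 minutes.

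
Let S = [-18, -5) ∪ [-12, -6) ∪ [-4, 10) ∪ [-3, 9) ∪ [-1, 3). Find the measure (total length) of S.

Merged: [-18, -5), [-4, 10).
Lengths: 13 + 14 = 27.

27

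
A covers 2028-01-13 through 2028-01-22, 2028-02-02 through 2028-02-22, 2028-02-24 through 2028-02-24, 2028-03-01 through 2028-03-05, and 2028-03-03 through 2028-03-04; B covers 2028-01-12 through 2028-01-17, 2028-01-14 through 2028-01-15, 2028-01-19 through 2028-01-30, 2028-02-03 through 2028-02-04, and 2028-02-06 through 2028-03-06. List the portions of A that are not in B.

2028-01-18 through 2028-01-18, 2028-02-02 through 2028-02-02, 2028-02-05 through 2028-02-05

Merge the first list: 2028-01-13 through 2028-01-22, 2028-02-02 through 2028-02-22, 2028-02-24 through 2028-02-24, 2028-03-01 through 2028-03-05.
Merge the second list: 2028-01-12 through 2028-01-17, 2028-01-19 through 2028-01-30, 2028-02-03 through 2028-02-04, 2028-02-06 through 2028-03-06.
2028-01-13 through 2028-01-22 with B removed leaves 2028-01-18 through 2028-01-18.
2028-02-02 through 2028-02-22 with B removed leaves 2028-02-02 through 2028-02-02, 2028-02-05 through 2028-02-05.
2028-02-24 through 2028-02-24 lies entirely inside B → drops out.
2028-03-01 through 2028-03-05 lies entirely inside B → drops out.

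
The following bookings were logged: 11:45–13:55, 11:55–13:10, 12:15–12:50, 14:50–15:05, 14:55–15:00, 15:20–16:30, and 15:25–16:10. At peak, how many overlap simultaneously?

3

Walk the sorted start/end points keeping a running depth.
The depth first hits 3 at 12:15.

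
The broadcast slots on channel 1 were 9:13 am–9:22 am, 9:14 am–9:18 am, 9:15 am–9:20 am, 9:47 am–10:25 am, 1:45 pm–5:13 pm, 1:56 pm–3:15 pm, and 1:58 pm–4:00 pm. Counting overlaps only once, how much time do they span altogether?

4 h 15 min

Merged: 9:13 am-9:22 am, 9:47 am-10:25 am, 1:45 pm-5:13 pm.
Lengths: 9 min + 38 min + 3 h 28 min = 4 h 15 min.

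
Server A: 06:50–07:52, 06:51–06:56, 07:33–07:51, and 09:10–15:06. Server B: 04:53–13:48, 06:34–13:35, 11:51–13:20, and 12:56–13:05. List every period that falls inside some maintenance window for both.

06:50–07:52, 09:10–13:48

A, merged: 06:50–07:52, 09:10–15:06.
B, merged: 04:53–13:48.
06:50–07:52 meets the second set on 06:50–07:52.
09:10–15:06 meets the second set on 09:10–13:48.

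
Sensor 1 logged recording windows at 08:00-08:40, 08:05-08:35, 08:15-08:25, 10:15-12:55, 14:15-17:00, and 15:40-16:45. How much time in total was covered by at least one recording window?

Merged: 08:00–08:40, 10:15–12:55, 14:15–17:00.
Lengths: 40 min + 2 h 40 min + 2 h 45 min = 6 h 5 min.

6 h 5 min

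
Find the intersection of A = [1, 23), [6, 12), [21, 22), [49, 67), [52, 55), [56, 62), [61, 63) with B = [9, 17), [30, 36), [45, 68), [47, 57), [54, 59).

[9, 17) ∪ [49, 67)

First set merges to [1, 23), [49, 67).
Second set merges to [9, 17), [30, 36), [45, 68).
[1, 23) overlaps B on [9, 17).
[49, 67) overlaps B on [49, 67).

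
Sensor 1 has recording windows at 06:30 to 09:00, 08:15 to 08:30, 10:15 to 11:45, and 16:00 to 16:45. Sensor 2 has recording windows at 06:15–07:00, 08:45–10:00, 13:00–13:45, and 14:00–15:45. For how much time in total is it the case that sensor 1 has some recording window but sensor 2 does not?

4 h

First set merges to 06:30–09:00, 10:15–11:45, 16:00–16:45.
A \ B = 07:00–08:45, 10:15–11:45, 16:00–16:45.
Total: 1 h 45 min + 1 h 30 min + 45 min = 4 h.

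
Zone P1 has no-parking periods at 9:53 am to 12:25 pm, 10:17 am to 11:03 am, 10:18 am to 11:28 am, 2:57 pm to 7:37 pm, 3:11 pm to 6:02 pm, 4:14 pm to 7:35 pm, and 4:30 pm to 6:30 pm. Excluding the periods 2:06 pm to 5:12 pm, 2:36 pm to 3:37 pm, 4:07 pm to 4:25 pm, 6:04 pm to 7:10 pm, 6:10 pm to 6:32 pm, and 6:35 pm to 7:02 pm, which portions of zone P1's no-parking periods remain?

9:53 am–12:25 pm, 5:12 pm–6:04 pm, 7:10 pm–7:37 pm

First set merges to 9:53 am–12:25 pm, 2:57 pm–7:37 pm.
Second set merges to 2:06 pm–5:12 pm, 6:04 pm–7:10 pm.
9:53 am–12:25 pm: no B overlap → unchanged.
2:57 pm–7:37 pm minus B → 5:12 pm–6:04 pm, 7:10 pm–7:37 pm.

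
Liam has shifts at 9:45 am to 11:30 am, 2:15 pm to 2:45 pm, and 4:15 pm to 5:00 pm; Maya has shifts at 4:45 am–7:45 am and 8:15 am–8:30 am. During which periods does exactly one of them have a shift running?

4:45 am–7:45 am, 8:15 am–8:30 am, 9:45 am–11:30 am, 2:15 pm–2:45 pm, 4:15 pm–5:00 pm

A \ B = 9:45 am–11:30 am, 2:15 pm–2:45 pm, 4:15 pm–5:00 pm.
B \ A = 4:45 am–7:45 am, 8:15 am–8:30 am.
Union of the two gives the symmetric difference.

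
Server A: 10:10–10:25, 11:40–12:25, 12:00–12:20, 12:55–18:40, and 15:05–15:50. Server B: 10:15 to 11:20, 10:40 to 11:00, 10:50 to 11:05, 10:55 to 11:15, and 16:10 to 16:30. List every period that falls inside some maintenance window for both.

First set merges to 10:10–10:25, 11:40–12:25, 12:55–18:40.
Second set merges to 10:15–11:20, 16:10–16:30.
10:10–10:25 overlaps B on 10:15–10:25.
11:40–12:25 falls entirely outside B.
12:55–18:40 overlaps B on 16:10–16:30.

10:15–10:25, 16:10–16:30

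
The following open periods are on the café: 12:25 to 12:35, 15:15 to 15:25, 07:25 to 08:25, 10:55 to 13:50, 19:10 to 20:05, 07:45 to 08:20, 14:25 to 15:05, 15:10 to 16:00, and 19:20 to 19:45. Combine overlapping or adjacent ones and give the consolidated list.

Sort by start: 07:25–08:25, 07:45–08:20, 10:55–13:50, 12:25–12:35, 14:25–15:05, 15:10–16:00, 15:15–15:25, 19:10–20:05, 19:20–19:45.
07:45–08:20 overlaps/touches 07:25–08:25 → extend to 07:25–08:25.
10:55–13:50 is disjoint → start new block.
12:25–12:35 overlaps/touches 10:55–13:50 → extend to 10:55–13:50.
14:25–15:05 is disjoint → start new block.
15:10–16:00 is disjoint → start new block.
15:15–15:25 overlaps/touches 15:10–16:00 → extend to 15:10–16:00.
19:10–20:05 is disjoint → start new block.
19:20–19:45 overlaps/touches 19:10–20:05 → extend to 19:10–20:05.

07:25–08:25, 10:55–13:50, 14:25–15:05, 15:10–16:00, 19:10–20:05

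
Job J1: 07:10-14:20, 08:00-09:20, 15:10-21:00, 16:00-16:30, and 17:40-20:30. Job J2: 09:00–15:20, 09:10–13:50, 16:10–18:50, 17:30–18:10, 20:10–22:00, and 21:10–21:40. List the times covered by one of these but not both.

First set merges to 07:10-14:20, 15:10-21:00.
Second set merges to 09:00-15:20, 16:10-18:50, 20:10-22:00.
A but not B: 07:10-09:00, 15:20-16:10, 18:50-20:10.
B but not A: 14:20-15:10, 21:00-22:00.
Combining gives A △ B.

07:10-09:00, 14:20-15:10, 15:20-16:10, 18:50-20:10, 21:00-22:00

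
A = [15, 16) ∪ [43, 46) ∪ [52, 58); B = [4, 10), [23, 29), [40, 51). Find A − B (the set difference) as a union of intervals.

[15, 16) ∪ [52, 58)

[15, 16): nothing removed.
[43, 46): entirely removed.
[52, 58): nothing removed.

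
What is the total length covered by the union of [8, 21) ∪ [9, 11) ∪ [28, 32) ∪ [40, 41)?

18

Merged: [8, 21), [28, 32), [40, 41).
Lengths: 13 + 4 + 1 = 18.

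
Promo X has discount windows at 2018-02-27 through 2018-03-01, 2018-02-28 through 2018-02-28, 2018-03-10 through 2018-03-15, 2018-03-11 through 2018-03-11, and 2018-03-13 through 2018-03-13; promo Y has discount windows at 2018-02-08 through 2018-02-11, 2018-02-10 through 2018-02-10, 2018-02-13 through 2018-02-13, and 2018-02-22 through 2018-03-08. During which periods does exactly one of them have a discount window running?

First set merges to 2018-02-27 through 2018-03-01, 2018-03-10 through 2018-03-15.
Second set merges to 2018-02-08 through 2018-02-11, 2018-02-13 through 2018-02-13, 2018-02-22 through 2018-03-08.
A \ B = 2018-03-10 through 2018-03-15.
B \ A = 2018-02-08 through 2018-02-11, 2018-02-13 through 2018-02-13, 2018-02-22 through 2018-02-26, 2018-03-02 through 2018-03-08.
Union of the two gives the symmetric difference.

2018-02-08 through 2018-02-11, 2018-02-13 through 2018-02-13, 2018-02-22 through 2018-02-26, 2018-03-02 through 2018-03-08, 2018-03-10 through 2018-03-15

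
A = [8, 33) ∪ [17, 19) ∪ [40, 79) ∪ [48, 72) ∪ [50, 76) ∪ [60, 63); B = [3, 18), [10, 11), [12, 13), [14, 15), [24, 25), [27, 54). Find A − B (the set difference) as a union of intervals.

A, merged: [8, 33), [40, 79).
B, merged: [3, 18), [24, 25), [27, 54).
[8, 33) minus B → [18, 24), [25, 27).
[40, 79) minus B → [54, 79).

[18, 24) ∪ [25, 27) ∪ [54, 79)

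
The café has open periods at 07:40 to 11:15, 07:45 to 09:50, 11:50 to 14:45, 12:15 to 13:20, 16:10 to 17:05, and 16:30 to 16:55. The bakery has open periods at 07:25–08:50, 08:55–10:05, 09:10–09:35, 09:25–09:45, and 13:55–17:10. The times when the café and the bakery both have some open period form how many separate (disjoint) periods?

4

Merge the first list: 07:40–11:15, 11:50–14:45, 16:10–17:05.
Merge the second list: 07:25–08:50, 08:55–10:05, 13:55–17:10.
A ∩ B = 07:40–08:50, 08:55–10:05, 13:55–14:45, 16:10–17:05.
That is 4 disjoint pieces.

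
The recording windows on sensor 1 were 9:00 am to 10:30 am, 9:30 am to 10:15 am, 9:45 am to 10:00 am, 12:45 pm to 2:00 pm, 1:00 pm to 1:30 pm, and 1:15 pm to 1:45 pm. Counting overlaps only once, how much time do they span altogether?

Merged: 9:00 am-10:30 am, 12:45 pm-2:00 pm.
Lengths: 1 h 30 min + 1 h 15 min = 2 h 45 min.

2 h 45 min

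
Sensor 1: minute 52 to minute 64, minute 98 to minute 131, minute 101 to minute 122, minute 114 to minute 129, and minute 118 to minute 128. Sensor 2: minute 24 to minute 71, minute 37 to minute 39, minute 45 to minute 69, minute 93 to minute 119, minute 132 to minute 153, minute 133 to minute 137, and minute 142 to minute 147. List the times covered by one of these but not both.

First set merges to minute 52 to minute 64, minute 98 to minute 131.
Second set merges to minute 24 to minute 71, minute 93 to minute 119, minute 132 to minute 153.
Only in the first: minute 119 to minute 131.
Only in the second: minute 24 to minute 52, minute 64 to minute 71, minute 93 to minute 98, minute 132 to minute 153.
Together these are the periods covered by exactly one.

minute 24 to minute 52, minute 64 to minute 71, minute 93 to minute 98, minute 119 to minute 131, minute 132 to minute 153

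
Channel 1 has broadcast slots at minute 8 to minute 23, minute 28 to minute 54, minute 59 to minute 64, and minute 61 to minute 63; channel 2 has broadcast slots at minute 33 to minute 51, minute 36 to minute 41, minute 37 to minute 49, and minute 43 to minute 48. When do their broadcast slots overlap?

minute 33 to minute 51

Merge the first list: minute 8 to minute 23, minute 28 to minute 54, minute 59 to minute 64.
Merge the second list: minute 33 to minute 51.
minute 8 to minute 23 meets no B interval.
minute 28 to minute 54 ∩ B → minute 33 to minute 51.
minute 59 to minute 64 meets no B interval.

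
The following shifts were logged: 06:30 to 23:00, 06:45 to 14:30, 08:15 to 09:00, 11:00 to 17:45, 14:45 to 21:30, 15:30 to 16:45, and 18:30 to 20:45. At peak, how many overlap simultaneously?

4

Sweep endpoints in order; track running count of active intervals.
Peak of 4 reached at 15:30.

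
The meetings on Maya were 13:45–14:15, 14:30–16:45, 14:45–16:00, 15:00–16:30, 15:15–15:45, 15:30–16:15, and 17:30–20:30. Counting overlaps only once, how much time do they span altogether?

5 h 45 min

Merged: 13:45–14:15, 14:30–16:45, 17:30–20:30.
Lengths: 30 min + 2 h 15 min + 3 h = 5 h 45 min.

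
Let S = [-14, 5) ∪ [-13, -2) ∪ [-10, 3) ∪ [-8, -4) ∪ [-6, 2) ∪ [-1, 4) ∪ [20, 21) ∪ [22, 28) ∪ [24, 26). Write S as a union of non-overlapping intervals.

[-13, -2) overlaps/touches [-14, 5) → extend to [-14, 5).
[-10, 3) overlaps/touches [-14, 5) → extend to [-14, 5).
[-8, -4) overlaps/touches [-14, 5) → extend to [-14, 5).
[-6, 2) overlaps/touches [-14, 5) → extend to [-14, 5).
[-1, 4) overlaps/touches [-14, 5) → extend to [-14, 5).
[20, 21) is disjoint → start new block.
[22, 28) is disjoint → start new block.
[24, 26) overlaps/touches [22, 28) → extend to [22, 28).

[-14, 5) ∪ [20, 21) ∪ [22, 28)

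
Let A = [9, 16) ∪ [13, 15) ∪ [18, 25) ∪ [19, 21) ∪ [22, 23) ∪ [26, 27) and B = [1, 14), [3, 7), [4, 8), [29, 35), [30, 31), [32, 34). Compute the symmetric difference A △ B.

First set merges to [9, 16), [18, 25), [26, 27).
Second set merges to [1, 14), [29, 35).
A but not B: [14, 16), [18, 25), [26, 27).
B but not A: [1, 9), [29, 35).
Combining gives A △ B.

[1, 9) ∪ [14, 16) ∪ [18, 25) ∪ [26, 27) ∪ [29, 35)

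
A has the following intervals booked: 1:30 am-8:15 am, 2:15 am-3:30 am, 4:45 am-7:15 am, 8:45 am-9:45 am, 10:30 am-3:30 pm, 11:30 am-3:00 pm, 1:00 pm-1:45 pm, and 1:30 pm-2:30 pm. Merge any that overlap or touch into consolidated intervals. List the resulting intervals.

2:15 am-3:30 am overlaps/touches 1:30 am-8:15 am → extend to 1:30 am-8:15 am.
4:45 am-7:15 am overlaps/touches 1:30 am-8:15 am → extend to 1:30 am-8:15 am.
8:45 am-9:45 am is disjoint → start new block.
10:30 am-3:30 pm is disjoint → start new block.
11:30 am-3:00 pm overlaps/touches 10:30 am-3:30 pm → extend to 10:30 am-3:30 pm.
1:00 pm-1:45 pm overlaps/touches 10:30 am-3:30 pm → extend to 10:30 am-3:30 pm.
1:30 pm-2:30 pm overlaps/touches 10:30 am-3:30 pm → extend to 10:30 am-3:30 pm.

1:30 am-8:15 am, 8:45 am-9:45 am, 10:30 am-3:30 pm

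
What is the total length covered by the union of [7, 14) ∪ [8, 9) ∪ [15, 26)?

Merged: [7, 14), [15, 26).
Lengths: 7 + 11 = 18.

18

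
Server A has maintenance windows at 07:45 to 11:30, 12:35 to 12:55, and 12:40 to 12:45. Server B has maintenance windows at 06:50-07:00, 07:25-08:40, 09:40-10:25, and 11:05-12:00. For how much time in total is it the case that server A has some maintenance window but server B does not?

2 h

First set merges to 07:45–11:30, 12:35–12:55.
A \ B = 08:40–09:40, 10:25–11:05, 12:35–12:55.
Total: 1 h + 40 min + 20 min = 2 h.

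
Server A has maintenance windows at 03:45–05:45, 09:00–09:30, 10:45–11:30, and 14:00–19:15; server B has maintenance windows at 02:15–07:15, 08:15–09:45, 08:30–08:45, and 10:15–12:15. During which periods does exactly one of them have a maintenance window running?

Merge the second list: 02:15–07:15, 08:15–09:45, 10:15–12:15.
A \ B = 14:00–19:15.
B \ A = 02:15–03:45, 05:45–07:15, 08:15–09:00, 09:30–09:45, 10:15–10:45, 11:30–12:15.
Union of the two gives the symmetric difference.

02:15–03:45, 05:45–07:15, 08:15–09:00, 09:30–09:45, 10:15–10:45, 11:30–12:15, 14:00–19:15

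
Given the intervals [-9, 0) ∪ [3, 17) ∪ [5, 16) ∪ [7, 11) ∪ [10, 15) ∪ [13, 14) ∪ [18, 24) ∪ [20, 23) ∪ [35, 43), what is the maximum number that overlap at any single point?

4

Walk the sorted start/end points keeping a running depth.
The depth first hits 4 at 10.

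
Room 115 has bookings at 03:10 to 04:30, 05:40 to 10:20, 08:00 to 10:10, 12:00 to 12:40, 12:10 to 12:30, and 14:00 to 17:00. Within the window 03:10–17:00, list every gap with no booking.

04:30-05:40, 10:20-12:00, 12:40-14:00

After merging, the occupied span is 03:10-04:30, 05:40-10:20, 12:00-12:40, 14:00-17:00.
Gaps within 03:10-17:00: 04:30-05:40, 10:20-12:00, 12:40-14:00.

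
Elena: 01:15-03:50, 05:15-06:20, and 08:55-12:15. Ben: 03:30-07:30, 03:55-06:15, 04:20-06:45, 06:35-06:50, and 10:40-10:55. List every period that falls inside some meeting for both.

03:30–03:50, 05:15–06:20, 10:40–10:55

Merge the second list: 03:30–07:30, 10:40–10:55.
01:15–03:50 overlaps B on 03:30–03:50.
05:15–06:20 overlaps B on 05:15–06:20.
08:55–12:15 overlaps B on 10:40–10:55.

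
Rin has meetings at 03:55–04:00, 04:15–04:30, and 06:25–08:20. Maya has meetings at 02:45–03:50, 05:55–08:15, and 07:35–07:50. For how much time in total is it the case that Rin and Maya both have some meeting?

B, merged: 02:45–03:50, 05:55–08:15.
A ∩ B = 06:25–08:15.
Total: 1 h 50 min.

1 h 50 min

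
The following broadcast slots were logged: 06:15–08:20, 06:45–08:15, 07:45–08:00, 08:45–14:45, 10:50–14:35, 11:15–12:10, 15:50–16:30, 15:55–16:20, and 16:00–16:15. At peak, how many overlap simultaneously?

3

Walk the sorted start/end points keeping a running depth.
The depth first hits 3 at 07:45.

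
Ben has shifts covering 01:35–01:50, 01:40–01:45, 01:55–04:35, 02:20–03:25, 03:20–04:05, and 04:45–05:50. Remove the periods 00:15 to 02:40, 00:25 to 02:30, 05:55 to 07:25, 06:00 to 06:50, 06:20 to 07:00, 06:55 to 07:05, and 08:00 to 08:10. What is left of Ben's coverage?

02:40–04:35, 04:45–05:50

First set merges to 01:35–01:50, 01:55–04:35, 04:45–05:50.
Second set merges to 00:15–02:40, 05:55–07:25, 08:00–08:10.
01:35–01:50: entirely removed.
01:55–04:35 \ B = 02:40–04:35.
04:45–05:50: nothing removed.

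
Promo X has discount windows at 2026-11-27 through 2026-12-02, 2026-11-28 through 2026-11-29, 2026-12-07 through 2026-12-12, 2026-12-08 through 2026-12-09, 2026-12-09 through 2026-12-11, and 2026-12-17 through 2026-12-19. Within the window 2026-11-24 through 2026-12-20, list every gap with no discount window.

2026-11-24 through 2026-11-26, 2026-12-03 through 2026-12-06, 2026-12-13 through 2026-12-16, 2026-12-20 through 2026-12-20

Covered (merged): 2026-11-27 through 2026-12-02, 2026-12-07 through 2026-12-12, 2026-12-17 through 2026-12-19.
Uncovered inside 2026-11-24 through 2026-12-20: 2026-11-24 through 2026-11-26, 2026-12-03 through 2026-12-06, 2026-12-13 through 2026-12-16, 2026-12-20 through 2026-12-20.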